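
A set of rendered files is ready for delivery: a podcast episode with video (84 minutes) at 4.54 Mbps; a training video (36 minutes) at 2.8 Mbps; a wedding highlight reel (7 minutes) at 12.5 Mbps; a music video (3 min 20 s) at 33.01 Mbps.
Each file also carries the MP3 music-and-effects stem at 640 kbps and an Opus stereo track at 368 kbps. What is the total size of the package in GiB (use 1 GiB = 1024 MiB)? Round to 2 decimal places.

Audio total: 640 + 368 = 1008 kbps = 1.008 Mbps.
podcast episode with video: 5.548 Mbps × 5040 s = 27961.9 Mb
training video: 3.808 Mbps × 2160 s = 8225.3 Mb
wedding highlight reel: 13.508 Mbps × 420 s = 5673.4 Mb
music video: 34.018 Mbps × 200 s = 6803.6 Mb
Total: 48664.2 Mb = 6083.0 MB.
= 5.665 GiB.

5.67 GiB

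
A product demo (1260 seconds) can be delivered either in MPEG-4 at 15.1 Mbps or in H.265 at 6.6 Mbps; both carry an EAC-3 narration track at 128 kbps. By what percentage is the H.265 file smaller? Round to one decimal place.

Audio: 128 kbps = 0.128 Mbps.
MPEG-4: 15.228 Mbps × 1260 s = 19187.3 Mb = 2.398 GB.
H.265: 6.728 Mbps × 1260 s = 8477.3 Mb = 1.060 GB.
Reduction: (1 − 1.060/2.398) × 100 = 55.82%.

55.8%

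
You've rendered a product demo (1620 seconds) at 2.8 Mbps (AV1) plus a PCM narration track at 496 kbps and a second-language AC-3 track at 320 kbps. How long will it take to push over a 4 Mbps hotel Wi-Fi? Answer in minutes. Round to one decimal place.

Audio total: 496 + 320 = 816 kbps = 0.816 Mbps.
Total bitrate: 3.616 Mbps.
File: 3.616 Mbps × 1620 s = 5857.9 Mb.
At 4 Mbps: 5857.9 / 4 = 1464.5 s ≈ 24.4 minutes.

24.4 minutes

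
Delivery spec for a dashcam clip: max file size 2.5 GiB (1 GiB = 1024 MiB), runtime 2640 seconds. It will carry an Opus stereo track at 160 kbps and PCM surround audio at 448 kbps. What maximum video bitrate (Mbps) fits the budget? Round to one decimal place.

7.5 Mbps

Budget: 2.5 GiB = 21474.8 Mb.
Total bitrate budget: 21474.8 Mb / 2640 s = 8.134 Mbps.
Audio total: 160 + 448 = 608 kbps = 0.608 Mbps.
Video: 8.134 − 0.608 = 7.526 Mbps.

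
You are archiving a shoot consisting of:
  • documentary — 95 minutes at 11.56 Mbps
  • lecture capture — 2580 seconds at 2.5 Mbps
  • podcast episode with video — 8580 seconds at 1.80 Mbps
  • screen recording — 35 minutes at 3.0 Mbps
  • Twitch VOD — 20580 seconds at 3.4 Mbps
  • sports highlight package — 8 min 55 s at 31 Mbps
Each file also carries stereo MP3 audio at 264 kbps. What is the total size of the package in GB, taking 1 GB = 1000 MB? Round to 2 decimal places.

Audio: 264 kbps = 0.264 Mbps.
documentary: 11.824 Mbps × 5700 s = 67396.8 Mb
lecture capture: 2.764 Mbps × 2580 s = 7131.1 Mb
podcast episode with video: 2.064 Mbps × 8580 s = 17709.1 Mb
screen recording: 3.264 Mbps × 2100 s = 6854.4 Mb
Twitch VOD: 3.664 Mbps × 20580 s = 75405.1 Mb
sports highlight package: 31.264 Mbps × 535 s = 16726.2 Mb
Total: 191222.8 Mb = 23902.8 MB.
= 23.90 GB.

23.90 GB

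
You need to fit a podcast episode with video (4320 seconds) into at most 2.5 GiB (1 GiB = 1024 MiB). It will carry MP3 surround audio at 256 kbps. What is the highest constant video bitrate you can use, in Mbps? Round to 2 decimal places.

Budget: 2.5 GiB = 21474.8 Mb.
Total bitrate budget: 21474.8 Mb / 4320 s = 4.971 Mbps.
Audio: 256 kbps = 0.256 Mbps.
Video: 4.971 − 0.256 = 4.715 Mbps.

4.72 Mbps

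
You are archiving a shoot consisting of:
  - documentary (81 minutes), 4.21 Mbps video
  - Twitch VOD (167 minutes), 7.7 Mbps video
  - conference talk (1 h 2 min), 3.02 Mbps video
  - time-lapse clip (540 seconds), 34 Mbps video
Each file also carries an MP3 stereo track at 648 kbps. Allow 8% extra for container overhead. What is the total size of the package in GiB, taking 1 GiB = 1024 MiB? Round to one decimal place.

17.6 GiB

Audio: 648 kbps = 0.648 Mbps.
documentary: 4.858 Mbps × 4860 s × 1.08 = 25498.7 Mb
Twitch VOD: 8.348 Mbps × 10020 s × 1.08 = 90338.7 Mb
conference talk: 3.668 Mbps × 3720 s × 1.08 = 14736.6 Mb
time-lapse clip: 34.648 Mbps × 540 s × 1.08 = 20206.7 Mb
Total: 150780.7 Mb = 18847.6 MB.
= 17.55 GiB.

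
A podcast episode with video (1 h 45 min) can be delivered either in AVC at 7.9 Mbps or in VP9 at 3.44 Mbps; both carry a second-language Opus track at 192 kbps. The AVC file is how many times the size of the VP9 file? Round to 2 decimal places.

1 h 45 min = 105 min = 6300 s
Audio: 192 kbps = 0.192 Mbps.
AVC: 8.092 Mbps × 6300 s = 50979.6 Mb = 5.935 GiB.
VP9: 3.632 Mbps × 6300 s = 22881.6 Mb = 2.664 GiB.
Ratio: 5.935 / 2.664 = 2.228.

2.23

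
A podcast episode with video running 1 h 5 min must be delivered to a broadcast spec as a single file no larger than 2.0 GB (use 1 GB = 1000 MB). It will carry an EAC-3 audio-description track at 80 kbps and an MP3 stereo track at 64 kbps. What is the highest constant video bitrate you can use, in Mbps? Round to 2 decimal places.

3.96 Mbps

Budget: 2.0 GB = 16000.0 Mb.
1 h 5 min = 65 min = 3900 s
Total bitrate budget: 16000.0 Mb / 3900 s = 4.103 Mbps.
Audio total: 80 + 64 = 144 kbps = 0.144 Mbps.
Video: 4.103 − 0.144 = 3.959 Mbps.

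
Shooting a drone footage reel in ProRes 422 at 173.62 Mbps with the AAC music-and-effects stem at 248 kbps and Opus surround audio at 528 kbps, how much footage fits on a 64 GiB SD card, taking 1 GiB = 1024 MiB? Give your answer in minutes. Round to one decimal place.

Audio total: 248 + 528 = 776 kbps = 0.776 Mbps.
Total bitrate: 173.62 + 0.776 = 174.396 Mbps.
Capacity: 64 GiB = 549,756 Mb.
Recording time: 549,756 / 174.396 = 3,152 s ≈ 52.5 minutes.

52.5 minutes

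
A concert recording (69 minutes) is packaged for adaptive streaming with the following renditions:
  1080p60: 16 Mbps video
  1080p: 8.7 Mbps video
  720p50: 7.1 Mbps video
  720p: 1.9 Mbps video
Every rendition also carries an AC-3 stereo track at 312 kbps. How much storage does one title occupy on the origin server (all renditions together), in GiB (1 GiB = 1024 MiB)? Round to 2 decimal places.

16.84 GiB

69 min = 4140 s
Audio: 312 kbps = 0.312 Mbps.
Sum of rendition bitrates: (16+0.312) + (8.7+0.312) + (7.1+0.312) + (1.9+0.312) = 34.948 Mbps.
× 4140 s = 144,685 Mb = 18,086 MB = 16.84 GiB.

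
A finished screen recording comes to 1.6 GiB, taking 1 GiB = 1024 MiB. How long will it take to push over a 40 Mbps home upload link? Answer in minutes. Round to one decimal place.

5.7 minutes

File: 1.6 GiB = 13743.9 Mb.
At 40 Mbps: 13743.9 / 40 = 343.6 s ≈ 5.73 minutes.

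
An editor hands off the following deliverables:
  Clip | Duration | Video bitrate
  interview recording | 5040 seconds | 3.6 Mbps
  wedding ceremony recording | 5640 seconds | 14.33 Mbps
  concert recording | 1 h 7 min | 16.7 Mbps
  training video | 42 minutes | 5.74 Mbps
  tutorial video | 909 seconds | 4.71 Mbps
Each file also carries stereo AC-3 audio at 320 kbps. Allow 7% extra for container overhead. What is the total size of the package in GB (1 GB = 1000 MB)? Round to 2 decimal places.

Audio: 320 kbps = 0.320 Mbps.
interview recording: 3.920 Mbps × 5040 s × 1.07 = 21139.8 Mb
wedding ceremony recording: 14.650 Mbps × 5640 s × 1.07 = 88409.8 Mb
concert recording: 17.020 Mbps × 4020 s × 1.07 = 73209.8 Mb
training video: 6.060 Mbps × 2520 s × 1.07 = 16340.2 Mb
tutorial video: 5.030 Mbps × 909 s × 1.07 = 4892.3 Mb
Total: 203991.9 Mb = 25499.0 MB.
= 25.50 GB.

25.50 GB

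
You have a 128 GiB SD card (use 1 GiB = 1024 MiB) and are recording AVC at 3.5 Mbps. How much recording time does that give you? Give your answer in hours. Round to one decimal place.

Capacity: 128 GiB = 1,099,512 Mb.
Recording time: 1,099,512 / 3.500 = 314,146 s ≈ 87.3 hours.

87.3 hours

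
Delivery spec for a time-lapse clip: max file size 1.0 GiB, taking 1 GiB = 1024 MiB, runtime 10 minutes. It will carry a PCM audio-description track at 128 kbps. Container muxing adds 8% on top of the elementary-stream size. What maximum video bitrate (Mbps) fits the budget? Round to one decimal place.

13.1 Mbps

Budget: 1.0 GiB = 8589.9 Mb.
Stream payload after overhead: 8589.9 / 1.08 = 7953.6 Mb.
10 min = 600 s
Total bitrate budget: 7953.6 Mb / 600 s = 13.256 Mbps.
Audio: 128 kbps = 0.128 Mbps.
Video: 13.256 − 0.128 = 13.128 Mbps.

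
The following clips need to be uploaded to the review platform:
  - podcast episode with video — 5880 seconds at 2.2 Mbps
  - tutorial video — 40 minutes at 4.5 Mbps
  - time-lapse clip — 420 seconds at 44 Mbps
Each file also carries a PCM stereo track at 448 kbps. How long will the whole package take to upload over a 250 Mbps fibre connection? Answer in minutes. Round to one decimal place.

3.1 minutes

Audio: 448 kbps = 0.448 Mbps.
podcast episode with video: 2.648 Mbps × 5880 s = 15570.2 Mb
tutorial video: 4.948 Mbps × 2400 s = 11875.2 Mb
time-lapse clip: 44.448 Mbps × 420 s = 18668.2 Mb
Total: 46113.6 Mb = 5764.2 MB.
At 250 Mbps: 46113.6 / 250 = 184 s ≈ 3.07 minutes.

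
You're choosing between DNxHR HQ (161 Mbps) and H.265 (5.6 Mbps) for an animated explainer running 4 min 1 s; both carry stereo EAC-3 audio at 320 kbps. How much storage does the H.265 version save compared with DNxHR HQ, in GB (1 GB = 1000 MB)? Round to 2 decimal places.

4.68 GB

4 min 1 s = 241 s
Audio: 320 kbps = 0.320 Mbps.
DNxHR HQ: 161.320 Mbps × 241 s = 38878.1 Mb = 4.860 GB.
H.265: 5.920 Mbps × 241 s = 1426.7 Mb = 0.178 GB.
Saving: 4.860 − 0.178 = 4.681 GB.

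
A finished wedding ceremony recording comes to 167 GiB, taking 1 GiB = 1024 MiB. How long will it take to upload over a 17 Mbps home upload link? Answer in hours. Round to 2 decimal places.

File: 167 GiB = 1434519.1 Mb.
At 17 Mbps: 1434519.1 / 17 = 84383.5 s ≈ 23.4 hours.

23.44 hours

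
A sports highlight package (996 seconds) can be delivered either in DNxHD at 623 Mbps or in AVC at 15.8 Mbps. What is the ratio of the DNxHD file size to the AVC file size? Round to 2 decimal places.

39.43

DNxHD: 623.000 Mbps × 996 s = 620508.0 Mb = 77.564 GB.
AVC: 15.800 Mbps × 996 s = 15736.8 Mb = 1.967 GB.
Ratio: 77.564 / 1.967 = 39.430.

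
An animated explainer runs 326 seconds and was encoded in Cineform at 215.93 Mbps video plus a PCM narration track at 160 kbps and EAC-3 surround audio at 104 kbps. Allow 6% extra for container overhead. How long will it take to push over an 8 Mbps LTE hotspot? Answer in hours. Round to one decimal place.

Audio total: 160 + 104 = 264 kbps = 0.264 Mbps.
Total bitrate: 216.194 Mbps.
File: 216.194 Mbps × 326 s = 70479.2 Mb.
With 6% container overhead: ×1.06. → 74708.0 Mb.
At 8 Mbps: 74708.0 / 8 = 9338.5 s ≈ 2.59 hours.

2.6 hours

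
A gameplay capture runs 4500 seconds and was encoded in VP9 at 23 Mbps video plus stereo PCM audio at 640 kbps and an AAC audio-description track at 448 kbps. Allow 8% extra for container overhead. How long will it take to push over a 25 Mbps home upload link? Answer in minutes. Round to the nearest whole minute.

Audio total: 640 + 448 = 1088 kbps = 1.088 Mbps.
Total bitrate: 24.088 Mbps.
File: 24.088 Mbps × 4500 s = 108396.0 Mb.
With 8% container overhead: ×1.08. → 117067.7 Mb.
At 25 Mbps: 117067.7 / 25 = 4682.7 s ≈ 78 minutes.

78 minutes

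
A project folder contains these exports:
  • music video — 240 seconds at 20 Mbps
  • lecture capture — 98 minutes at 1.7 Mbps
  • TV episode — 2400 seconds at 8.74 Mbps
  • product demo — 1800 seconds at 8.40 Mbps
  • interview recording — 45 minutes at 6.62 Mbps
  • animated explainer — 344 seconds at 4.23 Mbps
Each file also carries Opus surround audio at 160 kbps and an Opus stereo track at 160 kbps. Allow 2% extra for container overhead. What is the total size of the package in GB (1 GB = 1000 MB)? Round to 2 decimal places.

Audio total: 160 + 160 = 320 kbps = 0.320 Mbps.
music video: 20.320 Mbps × 240 s × 1.02 = 4974.3 Mb
lecture capture: 2.020 Mbps × 5880 s × 1.02 = 12115.2 Mb
TV episode: 9.060 Mbps × 2400 s × 1.02 = 22178.9 Mb
product demo: 8.720 Mbps × 1800 s × 1.02 = 16009.9 Mb
interview recording: 6.940 Mbps × 2700 s × 1.02 = 19112.8 Mb
animated explainer: 4.550 Mbps × 344 s × 1.02 = 1596.5 Mb
Total: 75987.6 Mb = 9498.4 MB.
= 9.498 GB.

9.50 GB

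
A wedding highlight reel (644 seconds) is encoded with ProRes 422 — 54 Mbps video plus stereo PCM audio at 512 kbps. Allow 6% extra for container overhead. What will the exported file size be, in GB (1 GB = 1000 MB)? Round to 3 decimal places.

Audio: 512 kbps = 0.512 Mbps.
Total bitrate: 54 + 0.512 = 54.512 Mbps.
Stream data: 54.512 Mbps × 644 s = 35105.7 Mb.
With 6% container overhead: ×1.06.
37,212 Mb ÷ 8 = 4,652 MB → 4.652 GB.

4.652 GB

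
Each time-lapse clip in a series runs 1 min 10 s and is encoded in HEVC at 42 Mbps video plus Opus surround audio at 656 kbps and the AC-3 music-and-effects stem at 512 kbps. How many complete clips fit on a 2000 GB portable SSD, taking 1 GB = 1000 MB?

5294

1 min 10 s = 70 s
Audio total: 656 + 512 = 1168 kbps = 1.168 Mbps.
Total bitrate: 43.168 Mbps.
Per item: 43.168 Mbps × 70 s = 3,022 Mb = 377.7 MB.
Capacity: 2000 GB = 16,000,000 Mb; 5294.93 items → 5294 complete.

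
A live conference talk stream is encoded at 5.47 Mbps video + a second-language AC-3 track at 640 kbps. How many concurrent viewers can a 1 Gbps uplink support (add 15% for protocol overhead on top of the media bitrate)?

142

Audio: 640 kbps = 0.640 Mbps.
Per-viewer media rate: 6.110 Mbps.
On the wire with 15% overhead: 7.027 Mbps.
1 Gbps = 1,000 Mbps; 1,000 / 7.027 = 142.32 → 142 viewers.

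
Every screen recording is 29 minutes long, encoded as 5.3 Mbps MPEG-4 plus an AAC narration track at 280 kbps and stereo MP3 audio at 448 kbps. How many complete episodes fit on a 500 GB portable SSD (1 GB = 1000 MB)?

29 min = 1740 s
Audio total: 280 + 448 = 728 kbps = 0.728 Mbps.
Total bitrate: 6.028 Mbps.
Per item: 6.028 Mbps × 1740 s = 10,489 Mb = 1,311 MB.
Capacity: 500 GB = 4,000,000 Mb; 381.36 items → 381 complete.

381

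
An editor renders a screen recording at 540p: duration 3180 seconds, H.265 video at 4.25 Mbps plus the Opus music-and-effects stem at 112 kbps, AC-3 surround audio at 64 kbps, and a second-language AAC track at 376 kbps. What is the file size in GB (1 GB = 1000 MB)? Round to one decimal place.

1.9 GB

Audio total: 112 + 64 + 376 = 552 kbps = 0.552 Mbps.
Total bitrate: 4.25 + 0.552 = 4.802 Mbps.
Stream data: 4.802 Mbps × 3180 s = 15270.4 Mb.
15,270 Mb ÷ 8 = 1,909 MB → 1.909 GB.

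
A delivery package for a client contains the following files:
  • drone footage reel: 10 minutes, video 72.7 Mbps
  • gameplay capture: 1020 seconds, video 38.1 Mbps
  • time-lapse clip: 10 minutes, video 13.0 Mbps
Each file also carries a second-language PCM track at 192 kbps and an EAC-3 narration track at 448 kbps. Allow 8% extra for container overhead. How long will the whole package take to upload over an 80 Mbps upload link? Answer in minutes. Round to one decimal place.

Audio total: 192 + 448 = 640 kbps = 0.640 Mbps.
drone footage reel: 73.340 Mbps × 600 s × 1.08 = 47524.3 Mb
gameplay capture: 38.740 Mbps × 1020 s × 1.08 = 42676.0 Mb
time-lapse clip: 13.640 Mbps × 600 s × 1.08 = 8838.7 Mb
Total: 99039.0 Mb = 12379.9 MB.
At 80 Mbps: 99039.0 / 80 = 1238 s ≈ 20.6 minutes.

20.6 minutes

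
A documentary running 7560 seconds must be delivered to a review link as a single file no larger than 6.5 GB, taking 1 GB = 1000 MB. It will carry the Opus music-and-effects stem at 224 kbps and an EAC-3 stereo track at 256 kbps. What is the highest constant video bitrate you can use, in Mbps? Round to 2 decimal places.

6.40 Mbps

Budget: 6.5 GB = 52000.0 Mb.
Total bitrate budget: 52000.0 Mb / 7560 s = 6.878 Mbps.
Audio total: 224 + 256 = 480 kbps = 0.480 Mbps.
Video: 6.878 − 0.480 = 6.398 Mbps.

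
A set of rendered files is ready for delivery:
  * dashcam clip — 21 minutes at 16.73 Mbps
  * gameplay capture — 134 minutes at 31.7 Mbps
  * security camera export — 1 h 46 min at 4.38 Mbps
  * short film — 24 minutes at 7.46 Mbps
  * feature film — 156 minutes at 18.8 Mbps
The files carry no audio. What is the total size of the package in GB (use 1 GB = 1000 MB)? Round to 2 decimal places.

61.31 GB

dashcam clip: 16.730 Mbps × 1260 s = 21079.8 Mb
gameplay capture: 31.700 Mbps × 8040 s = 254868.0 Mb
security camera export: 4.380 Mbps × 6360 s = 27856.8 Mb
short film: 7.460 Mbps × 1440 s = 10742.4 Mb
feature film: 18.800 Mbps × 9360 s = 175968.0 Mb
Total: 490515.0 Mb = 61314.4 MB.
= 61.31 GB.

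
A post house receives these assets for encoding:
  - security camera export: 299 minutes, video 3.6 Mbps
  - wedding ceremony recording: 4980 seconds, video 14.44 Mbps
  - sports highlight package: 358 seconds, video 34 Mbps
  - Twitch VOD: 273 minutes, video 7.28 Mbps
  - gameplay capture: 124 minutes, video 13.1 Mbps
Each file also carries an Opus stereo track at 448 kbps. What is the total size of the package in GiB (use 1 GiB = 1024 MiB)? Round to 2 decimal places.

Audio: 448 kbps = 0.448 Mbps.
security camera export: 4.048 Mbps × 17940 s = 72621.1 Mb
wedding ceremony recording: 14.888 Mbps × 4980 s = 74142.2 Mb
sports highlight package: 34.448 Mbps × 358 s = 12332.4 Mb
Twitch VOD: 7.728 Mbps × 16380 s = 126584.6 Mb
gameplay capture: 13.548 Mbps × 7440 s = 100797.1 Mb
Total: 386477.5 Mb = 48309.7 MB.
= 44.99 GiB.

44.99 GiB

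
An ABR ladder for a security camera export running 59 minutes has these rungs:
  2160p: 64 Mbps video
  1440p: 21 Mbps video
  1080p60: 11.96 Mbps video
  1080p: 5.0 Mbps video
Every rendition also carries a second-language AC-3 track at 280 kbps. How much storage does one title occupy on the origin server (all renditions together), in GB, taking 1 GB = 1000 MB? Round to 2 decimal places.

59 min = 3540 s
Audio: 280 kbps = 0.280 Mbps.
Sum of rendition bitrates: (64+0.280) + (21+0.280) + (11.96+0.280) + (5.0+0.280) = 103.080 Mbps.
× 3540 s = 364,903 Mb = 45,613 MB = 45.61 GB.

45.61 GB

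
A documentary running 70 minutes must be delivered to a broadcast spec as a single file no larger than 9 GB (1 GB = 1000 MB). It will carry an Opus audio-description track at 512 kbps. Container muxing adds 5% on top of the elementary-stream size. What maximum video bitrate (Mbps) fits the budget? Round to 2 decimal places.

Budget: 9 GB = 72000.0 Mb.
Stream payload after overhead: 72000.0 / 1.05 = 68571.4 Mb.
70 min = 4200 s
Total bitrate budget: 68571.4 Mb / 4200 s = 16.327 Mbps.
Audio: 512 kbps = 0.512 Mbps.
Video: 16.327 − 0.512 = 15.815 Mbps.

15.81 Mbps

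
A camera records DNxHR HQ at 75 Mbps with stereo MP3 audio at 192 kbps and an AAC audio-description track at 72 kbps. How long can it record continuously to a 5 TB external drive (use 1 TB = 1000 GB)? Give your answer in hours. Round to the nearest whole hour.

148 hours

Audio total: 192 + 72 = 264 kbps = 0.264 Mbps.
Total bitrate: 75 + 0.264 = 75.264 Mbps.
Capacity: 5 TB = 40,000,000 Mb.
Recording time: 40,000,000 / 75.264 = 531,463 s ≈ 148 hours.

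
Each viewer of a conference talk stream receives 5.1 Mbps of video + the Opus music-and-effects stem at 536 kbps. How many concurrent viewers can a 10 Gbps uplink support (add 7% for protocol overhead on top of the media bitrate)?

1658

Audio: 536 kbps = 0.536 Mbps.
Per-viewer media rate: 5.636 Mbps.
On the wire with 7% overhead: 6.031 Mbps.
10 Gbps = 10,000 Mbps; 10,000 / 6.031 = 1658.23 → 1658 viewers.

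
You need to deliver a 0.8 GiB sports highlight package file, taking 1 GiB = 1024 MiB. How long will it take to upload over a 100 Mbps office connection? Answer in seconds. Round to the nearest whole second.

File: 0.8 GiB = 6871.9 Mb.
At 100 Mbps: 6871.9 / 100 = 68.7 s ≈ 68.7 seconds.

69 seconds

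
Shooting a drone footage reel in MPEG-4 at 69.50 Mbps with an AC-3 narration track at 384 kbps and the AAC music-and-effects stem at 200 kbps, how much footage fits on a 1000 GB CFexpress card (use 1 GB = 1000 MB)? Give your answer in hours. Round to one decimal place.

31.7 hours

Audio total: 384 + 200 = 584 kbps = 0.584 Mbps.
Total bitrate: 69.50 + 0.584 = 70.084 Mbps.
Capacity: 1000 GB = 8,000,000 Mb.
Recording time: 8,000,000 / 70.084 = 114,149 s ≈ 31.7 hours.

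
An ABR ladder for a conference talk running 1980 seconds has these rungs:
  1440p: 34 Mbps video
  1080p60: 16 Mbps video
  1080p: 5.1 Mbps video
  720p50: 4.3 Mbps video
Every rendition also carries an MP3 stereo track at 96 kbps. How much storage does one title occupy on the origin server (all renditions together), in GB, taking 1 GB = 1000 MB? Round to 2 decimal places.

14.80 GB

Audio: 96 kbps = 0.096 Mbps.
Sum of rendition bitrates: (34+0.096) + (16+0.096) + (5.1+0.096) + (4.3+0.096) = 59.784 Mbps.
× 1980 s = 118,372 Mb = 14,797 MB = 14.80 GB.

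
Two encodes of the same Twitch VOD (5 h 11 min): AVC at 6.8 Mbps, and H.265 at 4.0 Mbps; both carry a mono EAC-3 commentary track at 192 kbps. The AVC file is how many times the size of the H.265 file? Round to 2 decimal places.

5 h 11 min = 311 min = 18660 s
Audio: 192 kbps = 0.192 Mbps.
AVC: 6.992 Mbps × 18660 s = 130470.7 Mb = 16.309 GB.
H.265: 4.192 Mbps × 18660 s = 78222.7 Mb = 9.778 GB.
Ratio: 16.309 / 9.778 = 1.668.

1.67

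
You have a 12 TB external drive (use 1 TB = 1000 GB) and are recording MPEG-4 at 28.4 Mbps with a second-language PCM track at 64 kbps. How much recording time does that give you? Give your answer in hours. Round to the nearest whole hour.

Audio: 64 kbps = 0.064 Mbps.
Total bitrate: 28.4 + 0.064 = 28.464 Mbps.
Capacity: 12 TB = 96,000,000 Mb.
Recording time: 96,000,000 / 28.464 = 3,372,681 s ≈ 937 hours.

937 hours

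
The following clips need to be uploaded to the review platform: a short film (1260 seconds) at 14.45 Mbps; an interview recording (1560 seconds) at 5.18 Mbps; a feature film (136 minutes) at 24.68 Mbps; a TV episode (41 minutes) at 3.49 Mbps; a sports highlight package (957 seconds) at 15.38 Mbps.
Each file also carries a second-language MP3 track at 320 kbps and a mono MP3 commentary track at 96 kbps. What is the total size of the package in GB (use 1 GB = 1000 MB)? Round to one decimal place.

Audio total: 320 + 96 = 416 kbps = 0.416 Mbps.
short film: 14.866 Mbps × 1260 s = 18731.2 Mb
interview recording: 5.596 Mbps × 1560 s = 8729.8 Mb
feature film: 25.096 Mbps × 8160 s = 204783.4 Mb
TV episode: 3.906 Mbps × 2460 s = 9608.8 Mb
sports highlight package: 15.796 Mbps × 957 s = 15116.8 Mb
Total: 256969.8 Mb = 32121.2 MB.
= 32.12 GB.

32.1 GB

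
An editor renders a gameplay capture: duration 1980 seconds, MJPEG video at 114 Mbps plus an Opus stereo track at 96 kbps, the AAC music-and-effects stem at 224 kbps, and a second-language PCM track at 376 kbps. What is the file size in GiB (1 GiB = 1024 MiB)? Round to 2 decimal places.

Audio total: 96 + 224 + 376 = 696 kbps = 0.696 Mbps.
Total bitrate: 114 + 0.696 = 114.696 Mbps.
Stream data: 114.696 Mbps × 1980 s = 227098.1 Mb.
227,098 Mb = 28,387,260,000 bytes ÷ 1,073,741,824 = 26.44 GiB.

26.44 GiB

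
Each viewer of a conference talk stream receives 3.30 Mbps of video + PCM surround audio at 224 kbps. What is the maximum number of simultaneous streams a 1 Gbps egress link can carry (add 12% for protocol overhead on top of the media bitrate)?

Audio: 224 kbps = 0.224 Mbps.
Per-viewer media rate: 3.524 Mbps.
On the wire with 12% overhead: 3.947 Mbps.
1 Gbps = 1,000 Mbps; 1,000 / 3.947 = 253.36 → 253 viewers.

253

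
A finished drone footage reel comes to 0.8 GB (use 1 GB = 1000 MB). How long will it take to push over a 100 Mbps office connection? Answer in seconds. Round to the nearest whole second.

File: 0.8 GB = 6400.0 Mb.
At 100 Mbps: 6400.0 / 100 = 64.0 s ≈ 64 seconds.

64 seconds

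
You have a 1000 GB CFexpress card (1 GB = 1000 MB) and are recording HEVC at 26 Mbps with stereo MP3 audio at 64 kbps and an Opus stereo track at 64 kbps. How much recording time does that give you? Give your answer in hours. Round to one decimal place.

85.1 hours

Audio total: 64 + 64 = 128 kbps = 0.128 Mbps.
Total bitrate: 26 + 0.128 = 26.128 Mbps.
Capacity: 1000 GB = 8,000,000 Mb.
Recording time: 8,000,000 / 26.128 = 306,185 s ≈ 85.1 hours.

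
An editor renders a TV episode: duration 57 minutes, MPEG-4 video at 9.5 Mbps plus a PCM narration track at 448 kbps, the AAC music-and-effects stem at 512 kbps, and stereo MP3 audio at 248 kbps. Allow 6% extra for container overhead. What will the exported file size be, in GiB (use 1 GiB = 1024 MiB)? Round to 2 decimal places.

4.52 GiB

57 min = 3420 s
Audio total: 448 + 512 + 248 = 1208 kbps = 1.208 Mbps.
Total bitrate: 9.5 + 1.208 = 10.708 Mbps.
Stream data: 10.708 Mbps × 3420 s = 36621.4 Mb.
With 6% container overhead: ×1.06.
38,819 Mb = 4,852,330,200 bytes ÷ 1,073,741,824 = 4.519 GiB.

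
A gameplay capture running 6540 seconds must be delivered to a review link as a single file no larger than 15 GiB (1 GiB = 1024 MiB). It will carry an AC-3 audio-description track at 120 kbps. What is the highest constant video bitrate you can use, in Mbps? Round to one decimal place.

19.6 Mbps

Budget: 15 GiB = 128849.0 Mb.
Total bitrate budget: 128849.0 Mb / 6540 s = 19.702 Mbps.
Audio: 120 kbps = 0.120 Mbps.
Video: 19.702 − 0.120 = 19.582 Mbps.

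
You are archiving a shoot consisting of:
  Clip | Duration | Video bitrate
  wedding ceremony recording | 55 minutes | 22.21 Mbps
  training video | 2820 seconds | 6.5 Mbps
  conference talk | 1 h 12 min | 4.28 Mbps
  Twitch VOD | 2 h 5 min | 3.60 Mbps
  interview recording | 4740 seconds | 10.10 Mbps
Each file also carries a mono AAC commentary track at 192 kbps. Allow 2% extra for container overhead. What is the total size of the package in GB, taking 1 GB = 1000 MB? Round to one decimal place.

24.1 GB

Audio: 192 kbps = 0.192 Mbps.
wedding ceremony recording: 22.402 Mbps × 3300 s × 1.02 = 75405.1 Mb
training video: 6.692 Mbps × 2820 s × 1.02 = 19248.9 Mb
conference talk: 4.472 Mbps × 4320 s × 1.02 = 19705.4 Mb
Twitch VOD: 3.792 Mbps × 7500 s × 1.02 = 29008.8 Mb
interview recording: 10.292 Mbps × 4740 s × 1.02 = 49759.8 Mb
Total: 193128.0 Mb = 24141.0 MB.
= 24.14 GB.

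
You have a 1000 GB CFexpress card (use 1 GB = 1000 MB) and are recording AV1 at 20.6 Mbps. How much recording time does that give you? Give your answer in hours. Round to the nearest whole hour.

Capacity: 1000 GB = 8,000,000 Mb.
Recording time: 8,000,000 / 20.600 = 388,350 s ≈ 108 hours.

108 hours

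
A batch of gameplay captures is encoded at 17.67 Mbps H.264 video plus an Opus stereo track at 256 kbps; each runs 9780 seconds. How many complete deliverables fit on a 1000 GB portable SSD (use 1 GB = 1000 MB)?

Audio: 256 kbps = 0.256 Mbps.
Total bitrate: 17.926 Mbps.
Per item: 17.926 Mbps × 9780 s = 175,316 Mb = 21,915 MB.
Capacity: 1000 GB = 8,000,000 Mb; 45.63 items → 45 complete.

45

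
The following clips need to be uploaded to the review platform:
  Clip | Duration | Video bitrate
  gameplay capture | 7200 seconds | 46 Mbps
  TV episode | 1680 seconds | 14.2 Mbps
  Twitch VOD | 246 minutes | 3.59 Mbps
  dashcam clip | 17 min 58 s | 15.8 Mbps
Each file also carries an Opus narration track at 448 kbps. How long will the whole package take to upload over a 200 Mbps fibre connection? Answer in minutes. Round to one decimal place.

36.3 minutes

Audio: 448 kbps = 0.448 Mbps.
gameplay capture: 46.448 Mbps × 7200 s = 334425.6 Mb
TV episode: 14.648 Mbps × 1680 s = 24608.6 Mb
Twitch VOD: 4.038 Mbps × 14760 s = 59600.9 Mb
dashcam clip: 16.248 Mbps × 1078 s = 17515.3 Mb
Total: 436150.5 Mb = 54518.8 MB.
At 200 Mbps: 436150.5 / 200 = 2181 s ≈ 36.3 minutes.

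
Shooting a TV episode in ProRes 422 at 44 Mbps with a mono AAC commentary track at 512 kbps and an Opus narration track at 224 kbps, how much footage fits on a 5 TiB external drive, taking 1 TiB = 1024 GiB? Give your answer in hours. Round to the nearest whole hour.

Audio total: 512 + 224 = 736 kbps = 0.736 Mbps.
Total bitrate: 44 + 0.736 = 44.736 Mbps.
Capacity: 5 TiB = 43,980,465 Mb.
Recording time: 43,980,465 / 44.736 = 983,111 s ≈ 273 hours.

273 hours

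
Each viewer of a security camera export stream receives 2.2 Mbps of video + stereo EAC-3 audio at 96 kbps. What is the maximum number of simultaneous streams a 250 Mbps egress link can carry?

108

Audio: 96 kbps = 0.096 Mbps.
Per-viewer media rate: 2.296 Mbps.
250 Mbps = 250.0 Mbps; 250.0 / 2.296 = 108.89 → 108 viewers.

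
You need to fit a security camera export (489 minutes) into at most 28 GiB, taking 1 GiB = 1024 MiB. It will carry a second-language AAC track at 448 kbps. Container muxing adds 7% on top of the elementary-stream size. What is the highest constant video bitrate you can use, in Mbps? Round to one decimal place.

7.2 Mbps

Budget: 28 GiB = 240518.2 Mb.
Stream payload after overhead: 240518.2 / 1.07 = 224783.3 Mb.
489 min = 29340 s
Total bitrate budget: 224783.3 Mb / 29340 s = 7.661 Mbps.
Audio: 448 kbps = 0.448 Mbps.
Video: 7.661 − 0.448 = 7.213 Mbps.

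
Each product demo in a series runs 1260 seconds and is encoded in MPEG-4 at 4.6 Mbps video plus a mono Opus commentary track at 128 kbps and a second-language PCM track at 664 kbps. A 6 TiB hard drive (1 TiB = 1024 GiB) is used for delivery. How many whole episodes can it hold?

Audio total: 128 + 664 = 792 kbps = 0.792 Mbps.
Total bitrate: 5.392 Mbps.
Per item: 5.392 Mbps × 1260 s = 6,794 Mb = 849.2 MB.
Capacity: 6 TiB = 52,776,558 Mb; 7768.20 items → 7768 complete.

7768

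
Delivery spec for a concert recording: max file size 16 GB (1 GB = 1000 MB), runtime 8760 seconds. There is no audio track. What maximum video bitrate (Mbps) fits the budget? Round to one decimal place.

Budget: 16 GB = 128000.0 Mb.
Total bitrate budget: 128000.0 Mb / 8760 s = 14.612 Mbps.

14.6 Mbps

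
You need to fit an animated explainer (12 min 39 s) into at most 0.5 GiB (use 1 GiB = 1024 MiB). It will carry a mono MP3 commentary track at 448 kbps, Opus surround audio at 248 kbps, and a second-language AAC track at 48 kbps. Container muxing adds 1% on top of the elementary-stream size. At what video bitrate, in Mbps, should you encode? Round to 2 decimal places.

4.86 Mbps

Budget: 0.5 GiB = 4295.0 Mb.
Stream payload after overhead: 4295.0 / 1.01 = 4252.4 Mb.
12 min 39 s = 759 s
Total bitrate budget: 4252.4 Mb / 759 s = 5.603 Mbps.
Audio total: 448 + 248 + 48 = 744 kbps = 0.744 Mbps.
Video: 5.603 − 0.744 = 4.859 Mbps.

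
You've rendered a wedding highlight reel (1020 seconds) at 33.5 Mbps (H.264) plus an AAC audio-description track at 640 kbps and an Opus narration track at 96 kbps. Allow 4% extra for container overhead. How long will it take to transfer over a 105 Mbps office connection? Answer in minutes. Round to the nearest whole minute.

Audio total: 640 + 96 = 736 kbps = 0.736 Mbps.
Total bitrate: 34.236 Mbps.
File: 34.236 Mbps × 1020 s = 34920.7 Mb.
With 4% container overhead: ×1.04. → 36317.5 Mb.
At 105 Mbps: 36317.5 / 105 = 345.9 s ≈ 5.76 minutes.

6 minutes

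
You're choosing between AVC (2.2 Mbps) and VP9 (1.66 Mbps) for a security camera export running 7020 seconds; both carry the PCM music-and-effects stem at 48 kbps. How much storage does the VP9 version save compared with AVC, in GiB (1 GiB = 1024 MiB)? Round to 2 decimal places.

0.44 GiB

Audio: 48 kbps = 0.048 Mbps.
AVC: 2.248 Mbps × 7020 s = 15781.0 Mb = 1.837 GiB.
VP9: 1.708 Mbps × 7020 s = 11990.2 Mb = 1.396 GiB.
Saving: 1.837 − 1.396 = 0.441 GiB.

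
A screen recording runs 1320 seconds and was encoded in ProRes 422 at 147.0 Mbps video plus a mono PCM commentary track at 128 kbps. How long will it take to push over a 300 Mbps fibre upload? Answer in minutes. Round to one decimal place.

10.8 minutes

Audio: 128 kbps = 0.128 Mbps.
Total bitrate: 147.128 Mbps.
File: 147.128 Mbps × 1320 s = 194209.0 Mb.
At 300 Mbps: 194209.0 / 300 = 647.4 s ≈ 10.8 minutes.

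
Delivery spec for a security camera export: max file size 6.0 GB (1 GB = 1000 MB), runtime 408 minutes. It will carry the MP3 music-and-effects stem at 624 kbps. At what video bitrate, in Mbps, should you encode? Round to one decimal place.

1.3 Mbps

Budget: 6.0 GB = 48000.0 Mb.
408 min = 24480 s
Total bitrate budget: 48000.0 Mb / 24480 s = 1.961 Mbps.
Audio: 624 kbps = 0.624 Mbps.
Video: 1.961 − 0.624 = 1.337 Mbps.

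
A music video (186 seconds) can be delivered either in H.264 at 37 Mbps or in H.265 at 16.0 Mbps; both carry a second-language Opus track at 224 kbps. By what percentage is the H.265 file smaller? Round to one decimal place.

Audio: 224 kbps = 0.224 Mbps.
H.264: 37.224 Mbps × 186 s = 6923.7 Mb = 0.865 GB.
H.265: 16.224 Mbps × 186 s = 3017.7 Mb = 0.377 GB.
Reduction: (1 − 0.377/0.865) × 100 = 56.42%.

56.4%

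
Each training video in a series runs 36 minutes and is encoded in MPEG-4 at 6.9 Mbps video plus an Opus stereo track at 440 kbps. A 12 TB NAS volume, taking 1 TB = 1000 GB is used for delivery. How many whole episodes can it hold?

36 min = 2160 s
Audio: 440 kbps = 0.440 Mbps.
Total bitrate: 7.340 Mbps.
Per item: 7.340 Mbps × 2160 s = 15,854 Mb = 1,982 MB.
Capacity: 12 TB = 96,000,000 Mb; 6055.10 items → 6055 complete.

6055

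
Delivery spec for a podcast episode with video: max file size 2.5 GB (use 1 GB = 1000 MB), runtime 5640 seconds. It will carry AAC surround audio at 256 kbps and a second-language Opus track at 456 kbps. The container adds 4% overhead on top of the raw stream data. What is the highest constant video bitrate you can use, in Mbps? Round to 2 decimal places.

Budget: 2.5 GB = 20000.0 Mb.
Stream payload after overhead: 20000.0 / 1.04 = 19230.8 Mb.
Total bitrate budget: 19230.8 Mb / 5640 s = 3.410 Mbps.
Audio total: 256 + 456 = 712 kbps = 0.712 Mbps.
Video: 3.410 − 0.712 = 2.698 Mbps.

2.70 Mbps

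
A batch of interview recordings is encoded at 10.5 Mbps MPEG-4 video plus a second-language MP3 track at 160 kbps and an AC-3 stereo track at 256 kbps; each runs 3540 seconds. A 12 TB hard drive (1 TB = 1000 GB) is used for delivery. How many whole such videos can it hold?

Audio total: 160 + 256 = 416 kbps = 0.416 Mbps.
Total bitrate: 10.916 Mbps.
Per item: 10.916 Mbps × 3540 s = 38,643 Mb = 4,830 MB.
Capacity: 12 TB = 96,000,000 Mb; 2484.30 items → 2484 complete.

2484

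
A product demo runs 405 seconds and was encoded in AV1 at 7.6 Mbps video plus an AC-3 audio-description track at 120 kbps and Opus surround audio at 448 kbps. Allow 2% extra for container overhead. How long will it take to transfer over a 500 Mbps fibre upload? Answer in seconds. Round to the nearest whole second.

Audio total: 120 + 448 = 568 kbps = 0.568 Mbps.
Total bitrate: 8.168 Mbps.
File: 8.168 Mbps × 405 s = 3308.0 Mb.
With 2% container overhead: ×1.02. → 3374.2 Mb.
At 500 Mbps: 3374.2 / 500 = 6.7 s ≈ 6.75 seconds.

7 seconds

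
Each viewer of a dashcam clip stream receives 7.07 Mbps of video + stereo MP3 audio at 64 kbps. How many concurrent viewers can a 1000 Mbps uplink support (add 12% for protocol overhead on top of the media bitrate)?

Audio: 64 kbps = 0.064 Mbps.
Per-viewer media rate: 7.134 Mbps.
On the wire with 12% overhead: 7.990 Mbps.
1000 Mbps = 1,000 Mbps; 1,000 / 7.990 = 125.16 → 125 viewers.

125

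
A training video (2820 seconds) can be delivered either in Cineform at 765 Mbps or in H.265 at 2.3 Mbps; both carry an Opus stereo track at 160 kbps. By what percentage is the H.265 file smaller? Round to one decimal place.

Audio: 160 kbps = 0.160 Mbps.
Cineform: 765.160 Mbps × 2820 s = 2157751.2 Mb = 251.195 GiB.
H.265: 2.460 Mbps × 2820 s = 6937.2 Mb = 0.808 GiB.
Reduction: (1 − 0.808/251.195) × 100 = 99.68%.

99.7%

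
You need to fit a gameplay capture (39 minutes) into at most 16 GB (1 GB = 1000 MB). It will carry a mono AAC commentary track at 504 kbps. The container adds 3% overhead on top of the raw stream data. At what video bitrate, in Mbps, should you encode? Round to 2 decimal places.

52.60 Mbps

Budget: 16 GB = 128000.0 Mb.
Stream payload after overhead: 128000.0 / 1.03 = 124271.8 Mb.
39 min = 2340 s
Total bitrate budget: 124271.8 Mb / 2340 s = 53.108 Mbps.
Audio: 504 kbps = 0.504 Mbps.
Video: 53.108 − 0.504 = 52.604 Mbps.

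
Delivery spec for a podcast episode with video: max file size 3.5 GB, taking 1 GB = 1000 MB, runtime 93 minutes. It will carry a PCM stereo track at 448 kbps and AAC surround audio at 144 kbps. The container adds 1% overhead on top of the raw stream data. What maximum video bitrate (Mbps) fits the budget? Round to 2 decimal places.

Budget: 3.5 GB = 28000.0 Mb.
Stream payload after overhead: 28000.0 / 1.01 = 27722.8 Mb.
93 min = 5580 s
Total bitrate budget: 27722.8 Mb / 5580 s = 4.968 Mbps.
Audio total: 448 + 144 = 592 kbps = 0.592 Mbps.
Video: 4.968 − 0.592 = 4.376 Mbps.

4.38 Mbps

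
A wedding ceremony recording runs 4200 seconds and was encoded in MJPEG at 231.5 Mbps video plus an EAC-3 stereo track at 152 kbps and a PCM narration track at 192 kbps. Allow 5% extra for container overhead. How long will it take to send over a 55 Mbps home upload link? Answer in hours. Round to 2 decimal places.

Audio total: 152 + 192 = 344 kbps = 0.344 Mbps.
Total bitrate: 231.844 Mbps.
File: 231.844 Mbps × 4200 s = 973744.8 Mb.
With 5% container overhead: ×1.05. → 1022432.0 Mb.
At 55 Mbps: 1022432.0 / 55 = 18589.7 s ≈ 5.16 hours.

5.16 hours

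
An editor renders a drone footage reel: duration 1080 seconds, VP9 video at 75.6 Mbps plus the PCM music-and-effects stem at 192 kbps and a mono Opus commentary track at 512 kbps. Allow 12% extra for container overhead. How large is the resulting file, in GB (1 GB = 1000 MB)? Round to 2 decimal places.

Audio total: 192 + 512 = 704 kbps = 0.704 Mbps.
Total bitrate: 75.6 + 0.704 = 76.304 Mbps.
Stream data: 76.304 Mbps × 1080 s = 82408.3 Mb.
With 12% container overhead: ×1.12.
92,297 Mb ÷ 8 = 11,537 MB → 11.54 GB.

11.54 GB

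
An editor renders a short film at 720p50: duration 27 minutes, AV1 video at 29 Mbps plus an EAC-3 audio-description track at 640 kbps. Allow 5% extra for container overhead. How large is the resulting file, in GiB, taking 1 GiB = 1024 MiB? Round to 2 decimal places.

27 min = 1620 s
Audio: 640 kbps = 0.640 Mbps.
Total bitrate: 29 + 0.640 = 29.640 Mbps.
Stream data: 29.640 Mbps × 1620 s = 48016.8 Mb.
With 5% container overhead: ×1.05.
50,418 Mb = 6,302,205,000 bytes ÷ 1,073,741,824 = 5.869 GiB.

5.87 GiB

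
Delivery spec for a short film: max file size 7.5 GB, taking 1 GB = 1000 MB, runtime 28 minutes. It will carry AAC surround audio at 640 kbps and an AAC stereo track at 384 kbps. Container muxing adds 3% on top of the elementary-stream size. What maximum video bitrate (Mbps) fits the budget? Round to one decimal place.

Budget: 7.5 GB = 60000.0 Mb.
Stream payload after overhead: 60000.0 / 1.03 = 58252.4 Mb.
28 min = 1680 s
Total bitrate budget: 58252.4 Mb / 1680 s = 34.674 Mbps.
Audio total: 640 + 384 = 1024 kbps = 1.024 Mbps.
Video: 34.674 − 1.024 = 33.650 Mbps.

33.7 Mbps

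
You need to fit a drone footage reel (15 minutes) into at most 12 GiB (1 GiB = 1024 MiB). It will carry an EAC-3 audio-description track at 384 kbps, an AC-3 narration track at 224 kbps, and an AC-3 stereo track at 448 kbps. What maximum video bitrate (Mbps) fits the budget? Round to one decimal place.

113.5 Mbps

Budget: 12 GiB = 103079.2 Mb.
15 min = 900 s
Total bitrate budget: 103079.2 Mb / 900 s = 114.532 Mbps.
Audio total: 384 + 224 + 448 = 1056 kbps = 1.056 Mbps.
Video: 114.532 − 1.056 = 113.476 Mbps.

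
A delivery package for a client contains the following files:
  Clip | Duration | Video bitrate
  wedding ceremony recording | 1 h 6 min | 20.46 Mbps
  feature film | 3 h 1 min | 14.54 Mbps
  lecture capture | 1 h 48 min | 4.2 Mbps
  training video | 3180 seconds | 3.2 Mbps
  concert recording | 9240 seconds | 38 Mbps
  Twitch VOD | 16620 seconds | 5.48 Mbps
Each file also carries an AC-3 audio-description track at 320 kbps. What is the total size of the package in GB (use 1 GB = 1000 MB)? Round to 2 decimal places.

Audio: 320 kbps = 0.320 Mbps.
wedding ceremony recording: 20.780 Mbps × 3960 s = 82288.8 Mb
feature film: 14.860 Mbps × 10860 s = 161379.6 Mb
lecture capture: 4.520 Mbps × 6480 s = 29289.6 Mb
training video: 3.520 Mbps × 3180 s = 11193.6 Mb
concert recording: 38.320 Mbps × 9240 s = 354076.8 Mb
Twitch VOD: 5.800 Mbps × 16620 s = 96396.0 Mb
Total: 734624.4 Mb = 91828.1 MB.
= 91.83 GB.

91.83 GB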